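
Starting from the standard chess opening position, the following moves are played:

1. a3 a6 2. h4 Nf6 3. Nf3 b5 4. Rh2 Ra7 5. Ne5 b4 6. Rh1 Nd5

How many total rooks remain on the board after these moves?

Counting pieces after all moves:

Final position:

  a b c d e f g h
  ─────────────────
8│· ♞ ♝ ♛ ♚ ♝ · ♜│8
7│♜ · ♟ ♟ ♟ ♟ ♟ ♟│7
6│♟ · · · · · · ·│6
5│· · · ♞ ♘ · · ·│5
4│· ♟ · · · · · ♙│4
3│♙ · · · · · · ·│3
2│· ♙ ♙ ♙ ♙ ♙ ♙ ·│2
1│♖ ♘ ♗ ♕ ♔ ♗ · ♖│1
  ─────────────────
  a b c d e f g h


4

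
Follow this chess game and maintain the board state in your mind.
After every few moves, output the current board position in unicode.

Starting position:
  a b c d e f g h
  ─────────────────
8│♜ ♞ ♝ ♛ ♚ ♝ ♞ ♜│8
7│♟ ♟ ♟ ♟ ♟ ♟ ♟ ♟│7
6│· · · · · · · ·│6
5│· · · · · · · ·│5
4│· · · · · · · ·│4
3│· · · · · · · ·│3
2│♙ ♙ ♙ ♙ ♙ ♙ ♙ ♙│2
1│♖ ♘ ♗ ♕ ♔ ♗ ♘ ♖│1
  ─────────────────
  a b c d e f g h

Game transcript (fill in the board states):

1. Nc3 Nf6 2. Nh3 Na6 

  a b c d e f g h
  ─────────────────
8│♜ · ♝ ♛ ♚ ♝ · ♜│8
7│♟ ♟ ♟ ♟ ♟ ♟ ♟ ♟│7
6│♞ · · · · ♞ · ·│6
5│· · · · · · · ·│5
4│· · · · · · · ·│4
3│· · ♘ · · · · ♘│3
2│♙ ♙ ♙ ♙ ♙ ♙ ♙ ♙│2
1│♖ · ♗ ♕ ♔ ♗ · ♖│1
  ─────────────────
  a b c d e f g h

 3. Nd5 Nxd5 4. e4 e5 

  a b c d e f g h
  ─────────────────
8│♜ · ♝ ♛ ♚ ♝ · ♜│8
7│♟ ♟ ♟ ♟ · ♟ ♟ ♟│7
6│♞ · · · · · · ·│6
5│· · · ♞ ♟ · · ·│5
4│· · · · ♙ · · ·│4
3│· · · · · · · ♘│3
2│♙ ♙ ♙ ♙ · ♙ ♙ ♙│2
1│♖ · ♗ ♕ ♔ ♗ · ♖│1
  ─────────────────
  a b c d e f g h

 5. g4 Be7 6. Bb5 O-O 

  a b c d e f g h
  ─────────────────
8│♜ · ♝ ♛ · ♜ ♚ ·│8
7│♟ ♟ ♟ ♟ ♝ ♟ ♟ ♟│7
6│♞ · · · · · · ·│6
5│· ♗ · ♞ ♟ · · ·│5
4│· · · · ♙ · ♙ ·│4
3│· · · · · · · ♘│3
2│♙ ♙ ♙ ♙ · ♙ · ♙│2
1│♖ · ♗ ♕ ♔ · · ♖│1
  ─────────────────
  a b c d e f g h

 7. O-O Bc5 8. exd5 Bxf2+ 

  a b c d e f g h
  ─────────────────
8│♜ · ♝ ♛ · ♜ ♚ ·│8
7│♟ ♟ ♟ ♟ · ♟ ♟ ♟│7
6│♞ · · · · · · ·│6
5│· ♗ · ♙ ♟ · · ·│5
4│· · · · · · ♙ ·│4
3│· · · · · · · ♘│3
2│♙ ♙ ♙ ♙ · ♝ · ♙│2
1│♖ · ♗ ♕ · ♖ ♔ ·│1
  ─────────────────
  a b c d e f g h

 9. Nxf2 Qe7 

  a b c d e f g h
  ─────────────────
8│♜ · ♝ · · ♜ ♚ ·│8
7│♟ ♟ ♟ ♟ ♛ ♟ ♟ ♟│7
6│♞ · · · · · · ·│6
5│· ♗ · ♙ ♟ · · ·│5
4│· · · · · · ♙ ·│4
3│· · · · · · · ·│3
2│♙ ♙ ♙ ♙ · ♘ · ♙│2
1│♖ · ♗ ♕ · ♖ ♔ ·│1
  ─────────────────
  a b c d e f g h


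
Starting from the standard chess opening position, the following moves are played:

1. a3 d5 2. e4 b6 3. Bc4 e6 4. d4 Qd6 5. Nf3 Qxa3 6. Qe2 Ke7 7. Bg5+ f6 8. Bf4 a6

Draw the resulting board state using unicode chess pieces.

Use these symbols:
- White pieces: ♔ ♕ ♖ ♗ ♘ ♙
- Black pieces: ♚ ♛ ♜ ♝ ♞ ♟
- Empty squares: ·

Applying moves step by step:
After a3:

♜ ♞ ♝ ♛ ♚ ♝ ♞ ♜
♟ ♟ ♟ ♟ ♟ ♟ ♟ ♟
· · · · · · · ·
· · · · · · · ·
· · · · · · · ·
♙ · · · · · · ·
· ♙ ♙ ♙ ♙ ♙ ♙ ♙
♖ ♘ ♗ ♕ ♔ ♗ ♘ ♖


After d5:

♜ ♞ ♝ ♛ ♚ ♝ ♞ ♜
♟ ♟ ♟ · ♟ ♟ ♟ ♟
· · · · · · · ·
· · · ♟ · · · ·
· · · · · · · ·
♙ · · · · · · ·
· ♙ ♙ ♙ ♙ ♙ ♙ ♙
♖ ♘ ♗ ♕ ♔ ♗ ♘ ♖


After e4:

♜ ♞ ♝ ♛ ♚ ♝ ♞ ♜
♟ ♟ ♟ · ♟ ♟ ♟ ♟
· · · · · · · ·
· · · ♟ · · · ·
· · · · ♙ · · ·
♙ · · · · · · ·
· ♙ ♙ ♙ · ♙ ♙ ♙
♖ ♘ ♗ ♕ ♔ ♗ ♘ ♖


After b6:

♜ ♞ ♝ ♛ ♚ ♝ ♞ ♜
♟ · ♟ · ♟ ♟ ♟ ♟
· ♟ · · · · · ·
· · · ♟ · · · ·
· · · · ♙ · · ·
♙ · · · · · · ·
· ♙ ♙ ♙ · ♙ ♙ ♙
♖ ♘ ♗ ♕ ♔ ♗ ♘ ♖


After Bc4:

♜ ♞ ♝ ♛ ♚ ♝ ♞ ♜
♟ · ♟ · ♟ ♟ ♟ ♟
· ♟ · · · · · ·
· · · ♟ · · · ·
· · ♗ · ♙ · · ·
♙ · · · · · · ·
· ♙ ♙ ♙ · ♙ ♙ ♙
♖ ♘ ♗ ♕ ♔ · ♘ ♖


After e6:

♜ ♞ ♝ ♛ ♚ ♝ ♞ ♜
♟ · ♟ · · ♟ ♟ ♟
· ♟ · · ♟ · · ·
· · · ♟ · · · ·
· · ♗ · ♙ · · ·
♙ · · · · · · ·
· ♙ ♙ ♙ · ♙ ♙ ♙
♖ ♘ ♗ ♕ ♔ · ♘ ♖


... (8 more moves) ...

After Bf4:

♜ ♞ ♝ · · ♝ ♞ ♜
♟ · ♟ · ♚ · ♟ ♟
· ♟ · · ♟ ♟ · ·
· · · ♟ · · · ·
· · ♗ ♙ ♙ ♗ · ·
♛ · · · · ♘ · ·
· ♙ ♙ · ♕ ♙ ♙ ♙
♖ ♘ · · ♔ · · ♖


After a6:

♜ ♞ ♝ · · ♝ ♞ ♜
· · ♟ · ♚ · ♟ ♟
♟ ♟ · · ♟ ♟ · ·
· · · ♟ · · · ·
· · ♗ ♙ ♙ ♗ · ·
♛ · · · · ♘ · ·
· ♙ ♙ · ♕ ♙ ♙ ♙
♖ ♘ · · ♔ · · ♖



  a b c d e f g h
  ─────────────────
8│♜ ♞ ♝ · · ♝ ♞ ♜│8
7│· · ♟ · ♚ · ♟ ♟│7
6│♟ ♟ · · ♟ ♟ · ·│6
5│· · · ♟ · · · ·│5
4│· · ♗ ♙ ♙ ♗ · ·│4
3│♛ · · · · ♘ · ·│3
2│· ♙ ♙ · ♕ ♙ ♙ ♙│2
1│♖ ♘ · · ♔ · · ♖│1
  ─────────────────
  a b c d e f g h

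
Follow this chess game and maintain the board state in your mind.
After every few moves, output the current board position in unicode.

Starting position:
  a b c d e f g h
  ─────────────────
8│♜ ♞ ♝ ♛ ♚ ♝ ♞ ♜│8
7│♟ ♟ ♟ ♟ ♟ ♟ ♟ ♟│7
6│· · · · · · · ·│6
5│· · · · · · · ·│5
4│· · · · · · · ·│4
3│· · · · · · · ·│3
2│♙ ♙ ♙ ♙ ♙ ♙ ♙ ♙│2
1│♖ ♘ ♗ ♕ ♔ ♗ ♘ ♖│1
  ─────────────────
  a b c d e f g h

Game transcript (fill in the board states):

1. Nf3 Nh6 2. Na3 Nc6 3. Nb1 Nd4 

  a b c d e f g h
  ─────────────────
8│♜ · ♝ ♛ ♚ ♝ · ♜│8
7│♟ ♟ ♟ ♟ ♟ ♟ ♟ ♟│7
6│· · · · · · · ♞│6
5│· · · · · · · ·│5
4│· · · ♞ · · · ·│4
3│· · · · · ♘ · ·│3
2│♙ ♙ ♙ ♙ ♙ ♙ ♙ ♙│2
1│♖ ♘ ♗ ♕ ♔ ♗ · ♖│1
  ─────────────────
  a b c d e f g h

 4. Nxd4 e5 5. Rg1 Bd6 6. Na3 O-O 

  a b c d e f g h
  ─────────────────
8│♜ · ♝ ♛ · ♜ ♚ ·│8
7│♟ ♟ ♟ ♟ · ♟ ♟ ♟│7
6│· · · ♝ · · · ♞│6
5│· · · · ♟ · · ·│5
4│· · · ♘ · · · ·│4
3│♘ · · · · · · ·│3
2│♙ ♙ ♙ ♙ ♙ ♙ ♙ ♙│2
1│♖ · ♗ ♕ ♔ ♗ ♖ ·│1
  ─────────────────
  a b c d e f g h

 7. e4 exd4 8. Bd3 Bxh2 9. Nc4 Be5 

  a b c d e f g h
  ─────────────────
8│♜ · ♝ ♛ · ♜ ♚ ·│8
7│♟ ♟ ♟ ♟ · ♟ ♟ ♟│7
6│· · · · · · · ♞│6
5│· · · · ♝ · · ·│5
4│· · ♘ ♟ ♙ · · ·│4
3│· · · ♗ · · · ·│3
2│♙ ♙ ♙ ♙ · ♙ ♙ ·│2
1│♖ · ♗ ♕ ♔ · ♖ ·│1
  ─────────────────
  a b c d e f g h

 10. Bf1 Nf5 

  a b c d e f g h
  ─────────────────
8│♜ · ♝ ♛ · ♜ ♚ ·│8
7│♟ ♟ ♟ ♟ · ♟ ♟ ♟│7
6│· · · · · · · ·│6
5│· · · · ♝ ♞ · ·│5
4│· · ♘ ♟ ♙ · · ·│4
3│· · · · · · · ·│3
2│♙ ♙ ♙ ♙ · ♙ ♙ ·│2
1│♖ · ♗ ♕ ♔ ♗ ♖ ·│1
  ─────────────────
  a b c d e f g h


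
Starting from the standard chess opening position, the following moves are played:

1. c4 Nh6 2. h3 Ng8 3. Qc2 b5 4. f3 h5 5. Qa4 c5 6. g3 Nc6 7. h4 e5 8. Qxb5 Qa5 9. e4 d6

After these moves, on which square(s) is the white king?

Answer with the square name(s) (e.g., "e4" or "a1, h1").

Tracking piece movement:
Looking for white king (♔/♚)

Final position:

  a b c d e f g h
  ─────────────────
8│♜ · ♝ · ♚ ♝ ♞ ♜│8
7│♟ · · · · ♟ ♟ ·│7
6│· · ♞ ♟ · · · ·│6
5│♛ ♕ ♟ · ♟ · · ♟│5
4│· · ♙ · ♙ · · ♙│4
3│· · · · · ♙ ♙ ·│3
2│♙ ♙ · ♙ · · · ·│2
1│♖ ♘ ♗ · ♔ ♗ ♘ ♖│1
  ─────────────────
  a b c d e f g h


e1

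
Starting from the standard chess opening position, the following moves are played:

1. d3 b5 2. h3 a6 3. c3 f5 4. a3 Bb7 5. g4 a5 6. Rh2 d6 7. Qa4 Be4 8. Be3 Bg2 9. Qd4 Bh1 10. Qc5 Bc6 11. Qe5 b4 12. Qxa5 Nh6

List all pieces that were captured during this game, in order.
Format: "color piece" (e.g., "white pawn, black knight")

Tracking captures:
  Qxa5: captured black pawn

black pawn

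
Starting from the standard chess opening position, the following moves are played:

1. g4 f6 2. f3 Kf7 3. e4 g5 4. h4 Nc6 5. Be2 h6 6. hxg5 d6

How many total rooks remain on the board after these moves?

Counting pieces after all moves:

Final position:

  a b c d e f g h
  ─────────────────
8│♜ · ♝ ♛ · ♝ ♞ ♜│8
7│♟ ♟ ♟ · ♟ ♚ · ·│7
6│· · ♞ ♟ · ♟ · ♟│6
5│· · · · · · ♙ ·│5
4│· · · · ♙ · ♙ ·│4
3│· · · · · ♙ · ·│3
2│♙ ♙ ♙ ♙ ♗ · · ·│2
1│♖ ♘ ♗ ♕ ♔ · ♘ ♖│1
  ─────────────────
  a b c d e f g h


4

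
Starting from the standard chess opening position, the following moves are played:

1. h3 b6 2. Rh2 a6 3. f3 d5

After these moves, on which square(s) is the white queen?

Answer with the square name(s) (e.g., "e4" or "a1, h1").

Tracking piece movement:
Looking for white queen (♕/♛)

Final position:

  a b c d e f g h
  ─────────────────
8│♜ ♞ ♝ ♛ ♚ ♝ ♞ ♜│8
7│· · ♟ · ♟ ♟ ♟ ♟│7
6│♟ ♟ · · · · · ·│6
5│· · · ♟ · · · ·│5
4│· · · · · · · ·│4
3│· · · · · ♙ · ♙│3
2│♙ ♙ ♙ ♙ ♙ · ♙ ♖│2
1│♖ ♘ ♗ ♕ ♔ ♗ ♘ ·│1
  ─────────────────
  a b c d e f g h


d1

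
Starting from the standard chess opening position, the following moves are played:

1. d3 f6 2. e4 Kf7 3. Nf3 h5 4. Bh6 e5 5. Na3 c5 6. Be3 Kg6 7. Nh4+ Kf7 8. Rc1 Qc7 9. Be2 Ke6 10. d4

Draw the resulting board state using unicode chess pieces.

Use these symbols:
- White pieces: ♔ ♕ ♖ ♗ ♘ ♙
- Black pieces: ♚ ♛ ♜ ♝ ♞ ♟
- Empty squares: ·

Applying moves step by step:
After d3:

♜ ♞ ♝ ♛ ♚ ♝ ♞ ♜
♟ ♟ ♟ ♟ ♟ ♟ ♟ ♟
· · · · · · · ·
· · · · · · · ·
· · · · · · · ·
· · · ♙ · · · ·
♙ ♙ ♙ · ♙ ♙ ♙ ♙
♖ ♘ ♗ ♕ ♔ ♗ ♘ ♖


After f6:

♜ ♞ ♝ ♛ ♚ ♝ ♞ ♜
♟ ♟ ♟ ♟ ♟ · ♟ ♟
· · · · · ♟ · ·
· · · · · · · ·
· · · · · · · ·
· · · ♙ · · · ·
♙ ♙ ♙ · ♙ ♙ ♙ ♙
♖ ♘ ♗ ♕ ♔ ♗ ♘ ♖


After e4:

♜ ♞ ♝ ♛ ♚ ♝ ♞ ♜
♟ ♟ ♟ ♟ ♟ · ♟ ♟
· · · · · ♟ · ·
· · · · · · · ·
· · · · ♙ · · ·
· · · ♙ · · · ·
♙ ♙ ♙ · · ♙ ♙ ♙
♖ ♘ ♗ ♕ ♔ ♗ ♘ ♖


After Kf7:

♜ ♞ ♝ ♛ · ♝ ♞ ♜
♟ ♟ ♟ ♟ ♟ ♚ ♟ ♟
· · · · · ♟ · ·
· · · · · · · ·
· · · · ♙ · · ·
· · · ♙ · · · ·
♙ ♙ ♙ · · ♙ ♙ ♙
♖ ♘ ♗ ♕ ♔ ♗ ♘ ♖


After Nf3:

♜ ♞ ♝ ♛ · ♝ ♞ ♜
♟ ♟ ♟ ♟ ♟ ♚ ♟ ♟
· · · · · ♟ · ·
· · · · · · · ·
· · · · ♙ · · ·
· · · ♙ · ♘ · ·
♙ ♙ ♙ · · ♙ ♙ ♙
♖ ♘ ♗ ♕ ♔ ♗ · ♖


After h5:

♜ ♞ ♝ ♛ · ♝ ♞ ♜
♟ ♟ ♟ ♟ ♟ ♚ ♟ ·
· · · · · ♟ · ·
· · · · · · · ♟
· · · · ♙ · · ·
· · · ♙ · ♘ · ·
♙ ♙ ♙ · · ♙ ♙ ♙
♖ ♘ ♗ ♕ ♔ ♗ · ♖


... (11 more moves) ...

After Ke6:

♜ ♞ ♝ · · ♝ ♞ ♜
♟ ♟ ♛ ♟ · · ♟ ·
· · · · ♚ ♟ · ·
· · ♟ · ♟ · · ♟
· · · · ♙ · · ♘
♘ · · ♙ ♗ · · ·
♙ ♙ ♙ · ♗ ♙ ♙ ♙
· · ♖ ♕ ♔ · · ♖


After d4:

♜ ♞ ♝ · · ♝ ♞ ♜
♟ ♟ ♛ ♟ · · ♟ ·
· · · · ♚ ♟ · ·
· · ♟ · ♟ · · ♟
· · · ♙ ♙ · · ♘
♘ · · · ♗ · · ·
♙ ♙ ♙ · ♗ ♙ ♙ ♙
· · ♖ ♕ ♔ · · ♖



  a b c d e f g h
  ─────────────────
8│♜ ♞ ♝ · · ♝ ♞ ♜│8
7│♟ ♟ ♛ ♟ · · ♟ ·│7
6│· · · · ♚ ♟ · ·│6
5│· · ♟ · ♟ · · ♟│5
4│· · · ♙ ♙ · · ♘│4
3│♘ · · · ♗ · · ·│3
2│♙ ♙ ♙ · ♗ ♙ ♙ ♙│2
1│· · ♖ ♕ ♔ · · ♖│1
  ─────────────────
  a b c d e f g h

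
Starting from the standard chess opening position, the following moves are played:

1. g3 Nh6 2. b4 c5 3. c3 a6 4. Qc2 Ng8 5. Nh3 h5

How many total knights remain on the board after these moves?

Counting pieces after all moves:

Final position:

  a b c d e f g h
  ─────────────────
8│♜ ♞ ♝ ♛ ♚ ♝ ♞ ♜│8
7│· ♟ · ♟ ♟ ♟ ♟ ·│7
6│♟ · · · · · · ·│6
5│· · ♟ · · · · ♟│5
4│· ♙ · · · · · ·│4
3│· · ♙ · · · ♙ ♘│3
2│♙ · ♕ ♙ ♙ ♙ · ♙│2
1│♖ ♘ ♗ · ♔ ♗ · ♖│1
  ─────────────────
  a b c d e f g h


4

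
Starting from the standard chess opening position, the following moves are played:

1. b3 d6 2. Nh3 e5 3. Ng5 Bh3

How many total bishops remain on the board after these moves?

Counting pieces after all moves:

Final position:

  a b c d e f g h
  ─────────────────
8│♜ ♞ · ♛ ♚ ♝ ♞ ♜│8
7│♟ ♟ ♟ · · ♟ ♟ ♟│7
6│· · · ♟ · · · ·│6
5│· · · · ♟ · ♘ ·│5
4│· · · · · · · ·│4
3│· ♙ · · · · · ♝│3
2│♙ · ♙ ♙ ♙ ♙ ♙ ♙│2
1│♖ ♘ ♗ ♕ ♔ ♗ · ♖│1
  ─────────────────
  a b c d e f g h


4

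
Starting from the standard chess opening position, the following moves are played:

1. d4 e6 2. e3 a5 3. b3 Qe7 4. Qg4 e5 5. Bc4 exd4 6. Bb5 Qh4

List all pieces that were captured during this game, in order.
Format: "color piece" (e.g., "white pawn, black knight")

Tracking captures:
  exd4: captured white pawn

white pawn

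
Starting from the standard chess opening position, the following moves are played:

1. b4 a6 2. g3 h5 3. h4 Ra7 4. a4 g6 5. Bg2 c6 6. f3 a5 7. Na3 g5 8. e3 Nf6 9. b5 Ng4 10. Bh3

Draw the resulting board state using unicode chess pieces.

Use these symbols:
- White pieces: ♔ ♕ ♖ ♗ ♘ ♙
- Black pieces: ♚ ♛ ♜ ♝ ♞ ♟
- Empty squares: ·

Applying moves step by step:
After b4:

♜ ♞ ♝ ♛ ♚ ♝ ♞ ♜
♟ ♟ ♟ ♟ ♟ ♟ ♟ ♟
· · · · · · · ·
· · · · · · · ·
· ♙ · · · · · ·
· · · · · · · ·
♙ · ♙ ♙ ♙ ♙ ♙ ♙
♖ ♘ ♗ ♕ ♔ ♗ ♘ ♖


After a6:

♜ ♞ ♝ ♛ ♚ ♝ ♞ ♜
· ♟ ♟ ♟ ♟ ♟ ♟ ♟
♟ · · · · · · ·
· · · · · · · ·
· ♙ · · · · · ·
· · · · · · · ·
♙ · ♙ ♙ ♙ ♙ ♙ ♙
♖ ♘ ♗ ♕ ♔ ♗ ♘ ♖


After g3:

♜ ♞ ♝ ♛ ♚ ♝ ♞ ♜
· ♟ ♟ ♟ ♟ ♟ ♟ ♟
♟ · · · · · · ·
· · · · · · · ·
· ♙ · · · · · ·
· · · · · · ♙ ·
♙ · ♙ ♙ ♙ ♙ · ♙
♖ ♘ ♗ ♕ ♔ ♗ ♘ ♖


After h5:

♜ ♞ ♝ ♛ ♚ ♝ ♞ ♜
· ♟ ♟ ♟ ♟ ♟ ♟ ·
♟ · · · · · · ·
· · · · · · · ♟
· ♙ · · · · · ·
· · · · · · ♙ ·
♙ · ♙ ♙ ♙ ♙ · ♙
♖ ♘ ♗ ♕ ♔ ♗ ♘ ♖


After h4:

♜ ♞ ♝ ♛ ♚ ♝ ♞ ♜
· ♟ ♟ ♟ ♟ ♟ ♟ ·
♟ · · · · · · ·
· · · · · · · ♟
· ♙ · · · · · ♙
· · · · · · ♙ ·
♙ · ♙ ♙ ♙ ♙ · ·
♖ ♘ ♗ ♕ ♔ ♗ ♘ ♖


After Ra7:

· ♞ ♝ ♛ ♚ ♝ ♞ ♜
♜ ♟ ♟ ♟ ♟ ♟ ♟ ·
♟ · · · · · · ·
· · · · · · · ♟
· ♙ · · · · · ♙
· · · · · · ♙ ·
♙ · ♙ ♙ ♙ ♙ · ·
♖ ♘ ♗ ♕ ♔ ♗ ♘ ♖


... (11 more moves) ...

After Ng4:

· ♞ ♝ ♛ ♚ ♝ · ♜
♜ ♟ · ♟ ♟ ♟ · ·
· · ♟ · · · · ·
♟ ♙ · · · · ♟ ♟
♙ · · · · · ♞ ♙
♘ · · · ♙ ♙ ♙ ·
· · ♙ ♙ · · ♗ ·
♖ · ♗ ♕ ♔ · ♘ ♖


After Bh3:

· ♞ ♝ ♛ ♚ ♝ · ♜
♜ ♟ · ♟ ♟ ♟ · ·
· · ♟ · · · · ·
♟ ♙ · · · · ♟ ♟
♙ · · · · · ♞ ♙
♘ · · · ♙ ♙ ♙ ♗
· · ♙ ♙ · · · ·
♖ · ♗ ♕ ♔ · ♘ ♖



  a b c d e f g h
  ─────────────────
8│· ♞ ♝ ♛ ♚ ♝ · ♜│8
7│♜ ♟ · ♟ ♟ ♟ · ·│7
6│· · ♟ · · · · ·│6
5│♟ ♙ · · · · ♟ ♟│5
4│♙ · · · · · ♞ ♙│4
3│♘ · · · ♙ ♙ ♙ ♗│3
2│· · ♙ ♙ · · · ·│2
1│♖ · ♗ ♕ ♔ · ♘ ♖│1
  ─────────────────
  a b c d e f g h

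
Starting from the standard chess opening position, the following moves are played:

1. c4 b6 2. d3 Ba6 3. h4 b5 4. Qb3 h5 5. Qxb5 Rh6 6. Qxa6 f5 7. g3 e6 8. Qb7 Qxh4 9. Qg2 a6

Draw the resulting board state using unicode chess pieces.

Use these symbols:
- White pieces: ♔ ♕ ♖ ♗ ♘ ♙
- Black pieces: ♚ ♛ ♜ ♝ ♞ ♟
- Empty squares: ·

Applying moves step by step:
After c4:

♜ ♞ ♝ ♛ ♚ ♝ ♞ ♜
♟ ♟ ♟ ♟ ♟ ♟ ♟ ♟
· · · · · · · ·
· · · · · · · ·
· · ♙ · · · · ·
· · · · · · · ·
♙ ♙ · ♙ ♙ ♙ ♙ ♙
♖ ♘ ♗ ♕ ♔ ♗ ♘ ♖


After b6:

♜ ♞ ♝ ♛ ♚ ♝ ♞ ♜
♟ · ♟ ♟ ♟ ♟ ♟ ♟
· ♟ · · · · · ·
· · · · · · · ·
· · ♙ · · · · ·
· · · · · · · ·
♙ ♙ · ♙ ♙ ♙ ♙ ♙
♖ ♘ ♗ ♕ ♔ ♗ ♘ ♖


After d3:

♜ ♞ ♝ ♛ ♚ ♝ ♞ ♜
♟ · ♟ ♟ ♟ ♟ ♟ ♟
· ♟ · · · · · ·
· · · · · · · ·
· · ♙ · · · · ·
· · · ♙ · · · ·
♙ ♙ · · ♙ ♙ ♙ ♙
♖ ♘ ♗ ♕ ♔ ♗ ♘ ♖


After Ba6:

♜ ♞ · ♛ ♚ ♝ ♞ ♜
♟ · ♟ ♟ ♟ ♟ ♟ ♟
♝ ♟ · · · · · ·
· · · · · · · ·
· · ♙ · · · · ·
· · · ♙ · · · ·
♙ ♙ · · ♙ ♙ ♙ ♙
♖ ♘ ♗ ♕ ♔ ♗ ♘ ♖


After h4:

♜ ♞ · ♛ ♚ ♝ ♞ ♜
♟ · ♟ ♟ ♟ ♟ ♟ ♟
♝ ♟ · · · · · ·
· · · · · · · ·
· · ♙ · · · · ♙
· · · ♙ · · · ·
♙ ♙ · · ♙ ♙ ♙ ·
♖ ♘ ♗ ♕ ♔ ♗ ♘ ♖


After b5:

♜ ♞ · ♛ ♚ ♝ ♞ ♜
♟ · ♟ ♟ ♟ ♟ ♟ ♟
♝ · · · · · · ·
· ♟ · · · · · ·
· · ♙ · · · · ♙
· · · ♙ · · · ·
♙ ♙ · · ♙ ♙ ♙ ·
♖ ♘ ♗ ♕ ♔ ♗ ♘ ♖


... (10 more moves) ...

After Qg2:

♜ ♞ · · ♚ ♝ ♞ ·
♟ · ♟ ♟ · · ♟ ·
· · · · ♟ · · ♜
· · · · · ♟ · ♟
· · ♙ · · · · ♛
· · · ♙ · · ♙ ·
♙ ♙ · · ♙ ♙ ♕ ·
♖ ♘ ♗ · ♔ ♗ ♘ ♖


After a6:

♜ ♞ · · ♚ ♝ ♞ ·
· · ♟ ♟ · · ♟ ·
♟ · · · ♟ · · ♜
· · · · · ♟ · ♟
· · ♙ · · · · ♛
· · · ♙ · · ♙ ·
♙ ♙ · · ♙ ♙ ♕ ·
♖ ♘ ♗ · ♔ ♗ ♘ ♖



  a b c d e f g h
  ─────────────────
8│♜ ♞ · · ♚ ♝ ♞ ·│8
7│· · ♟ ♟ · · ♟ ·│7
6│♟ · · · ♟ · · ♜│6
5│· · · · · ♟ · ♟│5
4│· · ♙ · · · · ♛│4
3│· · · ♙ · · ♙ ·│3
2│♙ ♙ · · ♙ ♙ ♕ ·│2
1│♖ ♘ ♗ · ♔ ♗ ♘ ♖│1
  ─────────────────
  a b c d e f g h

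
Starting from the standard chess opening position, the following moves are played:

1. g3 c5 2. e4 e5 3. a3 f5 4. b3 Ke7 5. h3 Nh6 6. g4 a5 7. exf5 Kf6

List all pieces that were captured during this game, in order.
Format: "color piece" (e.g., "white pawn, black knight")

Tracking captures:
  exf5: captured black pawn

black pawn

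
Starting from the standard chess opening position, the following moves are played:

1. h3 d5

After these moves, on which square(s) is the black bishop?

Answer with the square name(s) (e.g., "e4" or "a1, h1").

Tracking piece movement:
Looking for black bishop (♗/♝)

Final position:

  a b c d e f g h
  ─────────────────
8│♜ ♞ ♝ ♛ ♚ ♝ ♞ ♜│8
7│♟ ♟ ♟ · ♟ ♟ ♟ ♟│7
6│· · · · · · · ·│6
5│· · · ♟ · · · ·│5
4│· · · · · · · ·│4
3│· · · · · · · ♙│3
2│♙ ♙ ♙ ♙ ♙ ♙ ♙ ·│2
1│♖ ♘ ♗ ♕ ♔ ♗ ♘ ♖│1
  ─────────────────
  a b c d e f g h


c8, f8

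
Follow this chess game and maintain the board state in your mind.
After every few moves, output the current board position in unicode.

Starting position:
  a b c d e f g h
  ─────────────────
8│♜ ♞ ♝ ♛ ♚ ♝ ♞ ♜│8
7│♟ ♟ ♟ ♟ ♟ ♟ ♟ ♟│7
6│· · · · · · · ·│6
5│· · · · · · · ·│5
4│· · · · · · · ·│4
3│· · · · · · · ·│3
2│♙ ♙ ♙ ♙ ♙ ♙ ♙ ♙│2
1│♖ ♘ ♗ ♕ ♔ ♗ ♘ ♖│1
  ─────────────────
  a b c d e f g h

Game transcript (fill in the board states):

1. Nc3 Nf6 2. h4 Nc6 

  a b c d e f g h
  ─────────────────
8│♜ · ♝ ♛ ♚ ♝ · ♜│8
7│♟ ♟ ♟ ♟ ♟ ♟ ♟ ♟│7
6│· · ♞ · · ♞ · ·│6
5│· · · · · · · ·│5
4│· · · · · · · ♙│4
3│· · ♘ · · · · ·│3
2│♙ ♙ ♙ ♙ ♙ ♙ ♙ ·│2
1│♖ · ♗ ♕ ♔ ♗ ♘ ♖│1
  ─────────────────
  a b c d e f g h

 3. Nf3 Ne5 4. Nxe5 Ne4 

  a b c d e f g h
  ─────────────────
8│♜ · ♝ ♛ ♚ ♝ · ♜│8
7│♟ ♟ ♟ ♟ ♟ ♟ ♟ ♟│7
6│· · · · · · · ·│6
5│· · · · ♘ · · ·│5
4│· · · · ♞ · · ♙│4
3│· · ♘ · · · · ·│3
2│♙ ♙ ♙ ♙ ♙ ♙ ♙ ·│2
1│♖ · ♗ ♕ ♔ ♗ · ♖│1
  ─────────────────
  a b c d e f g h

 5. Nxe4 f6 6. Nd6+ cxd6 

  a b c d e f g h
  ─────────────────
8│♜ · ♝ ♛ ♚ ♝ · ♜│8
7│♟ ♟ · ♟ ♟ · ♟ ♟│7
6│· · · ♟ · ♟ · ·│6
5│· · · · ♘ · · ·│5
4│· · · · · · · ♙│4
3│· · · · · · · ·│3
2│♙ ♙ ♙ ♙ ♙ ♙ ♙ ·│2
1│♖ · ♗ ♕ ♔ ♗ · ♖│1
  ─────────────────
  a b c d e f g h

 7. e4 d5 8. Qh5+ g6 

  a b c d e f g h
  ─────────────────
8│♜ · ♝ ♛ ♚ ♝ · ♜│8
7│♟ ♟ · ♟ ♟ · · ♟│7
6│· · · · · ♟ ♟ ·│6
5│· · · ♟ ♘ · · ♕│5
4│· · · · ♙ · · ♙│4
3│· · · · · · · ·│3
2│♙ ♙ ♙ ♙ · ♙ ♙ ·│2
1│♖ · ♗ · ♔ ♗ · ♖│1
  ─────────────────
  a b c d e f g h

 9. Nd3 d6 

  a b c d e f g h
  ─────────────────
8│♜ · ♝ ♛ ♚ ♝ · ♜│8
7│♟ ♟ · · ♟ · · ♟│7
6│· · · ♟ · ♟ ♟ ·│6
5│· · · ♟ · · · ♕│5
4│· · · · ♙ · · ♙│4
3│· · · ♘ · · · ·│3
2│♙ ♙ ♙ ♙ · ♙ ♙ ·│2
1│♖ · ♗ · ♔ ♗ · ♖│1
  ─────────────────
  a b c d e f g h


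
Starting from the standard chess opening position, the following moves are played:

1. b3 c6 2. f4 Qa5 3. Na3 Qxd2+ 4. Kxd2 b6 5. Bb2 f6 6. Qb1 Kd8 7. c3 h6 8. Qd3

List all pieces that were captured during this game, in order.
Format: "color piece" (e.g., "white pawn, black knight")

Tracking captures:
  Qxd2+: captured white pawn
  Kxd2: captured black queen

white pawn, black queen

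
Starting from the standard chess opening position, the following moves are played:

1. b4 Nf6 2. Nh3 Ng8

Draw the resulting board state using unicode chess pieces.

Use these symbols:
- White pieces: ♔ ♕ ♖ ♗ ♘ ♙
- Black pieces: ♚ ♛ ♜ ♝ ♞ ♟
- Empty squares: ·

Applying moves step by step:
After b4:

♜ ♞ ♝ ♛ ♚ ♝ ♞ ♜
♟ ♟ ♟ ♟ ♟ ♟ ♟ ♟
· · · · · · · ·
· · · · · · · ·
· ♙ · · · · · ·
· · · · · · · ·
♙ · ♙ ♙ ♙ ♙ ♙ ♙
♖ ♘ ♗ ♕ ♔ ♗ ♘ ♖


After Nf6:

♜ ♞ ♝ ♛ ♚ ♝ · ♜
♟ ♟ ♟ ♟ ♟ ♟ ♟ ♟
· · · · · ♞ · ·
· · · · · · · ·
· ♙ · · · · · ·
· · · · · · · ·
♙ · ♙ ♙ ♙ ♙ ♙ ♙
♖ ♘ ♗ ♕ ♔ ♗ ♘ ♖


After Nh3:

♜ ♞ ♝ ♛ ♚ ♝ · ♜
♟ ♟ ♟ ♟ ♟ ♟ ♟ ♟
· · · · · ♞ · ·
· · · · · · · ·
· ♙ · · · · · ·
· · · · · · · ♘
♙ · ♙ ♙ ♙ ♙ ♙ ♙
♖ ♘ ♗ ♕ ♔ ♗ · ♖


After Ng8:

♜ ♞ ♝ ♛ ♚ ♝ ♞ ♜
♟ ♟ ♟ ♟ ♟ ♟ ♟ ♟
· · · · · · · ·
· · · · · · · ·
· ♙ · · · · · ·
· · · · · · · ♘
♙ · ♙ ♙ ♙ ♙ ♙ ♙
♖ ♘ ♗ ♕ ♔ ♗ · ♖



  a b c d e f g h
  ─────────────────
8│♜ ♞ ♝ ♛ ♚ ♝ ♞ ♜│8
7│♟ ♟ ♟ ♟ ♟ ♟ ♟ ♟│7
6│· · · · · · · ·│6
5│· · · · · · · ·│5
4│· ♙ · · · · · ·│4
3│· · · · · · · ♘│3
2│♙ · ♙ ♙ ♙ ♙ ♙ ♙│2
1│♖ ♘ ♗ ♕ ♔ ♗ · ♖│1
  ─────────────────
  a b c d e f g h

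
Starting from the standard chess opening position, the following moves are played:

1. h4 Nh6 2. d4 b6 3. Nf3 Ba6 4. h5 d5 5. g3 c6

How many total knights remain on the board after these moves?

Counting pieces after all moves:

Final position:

  a b c d e f g h
  ─────────────────
8│♜ ♞ · ♛ ♚ ♝ · ♜│8
7│♟ · · · ♟ ♟ ♟ ♟│7
6│♝ ♟ ♟ · · · · ♞│6
5│· · · ♟ · · · ♙│5
4│· · · ♙ · · · ·│4
3│· · · · · ♘ ♙ ·│3
2│♙ ♙ ♙ · ♙ ♙ · ·│2
1│♖ ♘ ♗ ♕ ♔ ♗ · ♖│1
  ─────────────────
  a b c d e f g h


4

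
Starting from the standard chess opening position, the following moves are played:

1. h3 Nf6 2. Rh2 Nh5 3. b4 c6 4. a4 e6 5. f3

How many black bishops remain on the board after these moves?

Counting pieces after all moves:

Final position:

  a b c d e f g h
  ─────────────────
8│♜ ♞ ♝ ♛ ♚ ♝ · ♜│8
7│♟ ♟ · ♟ · ♟ ♟ ♟│7
6│· · ♟ · ♟ · · ·│6
5│· · · · · · · ♞│5
4│♙ ♙ · · · · · ·│4
3│· · · · · ♙ · ♙│3
2│· · ♙ ♙ ♙ · ♙ ♖│2
1│♖ ♘ ♗ ♕ ♔ ♗ ♘ ·│1
  ─────────────────
  a b c d e f g h


2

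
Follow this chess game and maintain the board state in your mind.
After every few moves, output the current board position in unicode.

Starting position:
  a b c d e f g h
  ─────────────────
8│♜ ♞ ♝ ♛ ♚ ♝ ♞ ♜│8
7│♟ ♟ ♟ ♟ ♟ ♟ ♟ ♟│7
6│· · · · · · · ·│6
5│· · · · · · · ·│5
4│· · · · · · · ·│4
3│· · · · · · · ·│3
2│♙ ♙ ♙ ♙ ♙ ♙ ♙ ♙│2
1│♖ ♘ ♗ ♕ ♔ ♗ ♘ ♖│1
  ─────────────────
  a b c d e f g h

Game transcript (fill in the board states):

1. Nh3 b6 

  a b c d e f g h
  ─────────────────
8│♜ ♞ ♝ ♛ ♚ ♝ ♞ ♜│8
7│♟ · ♟ ♟ ♟ ♟ ♟ ♟│7
6│· ♟ · · · · · ·│6
5│· · · · · · · ·│5
4│· · · · · · · ·│4
3│· · · · · · · ♘│3
2│♙ ♙ ♙ ♙ ♙ ♙ ♙ ♙│2
1│♖ ♘ ♗ ♕ ♔ ♗ · ♖│1
  ─────────────────
  a b c d e f g h

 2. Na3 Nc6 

  a b c d e f g h
  ─────────────────
8│♜ · ♝ ♛ ♚ ♝ ♞ ♜│8
7│♟ · ♟ ♟ ♟ ♟ ♟ ♟│7
6│· ♟ ♞ · · · · ·│6
5│· · · · · · · ·│5
4│· · · · · · · ·│4
3│♘ · · · · · · ♘│3
2│♙ ♙ ♙ ♙ ♙ ♙ ♙ ♙│2
1│♖ · ♗ ♕ ♔ ♗ · ♖│1
  ─────────────────
  a b c d e f g h

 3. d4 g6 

  a b c d e f g h
  ─────────────────
8│♜ · ♝ ♛ ♚ ♝ ♞ ♜│8
7│♟ · ♟ ♟ ♟ ♟ · ♟│7
6│· ♟ ♞ · · · ♟ ·│6
5│· · · · · · · ·│5
4│· · · ♙ · · · ·│4
3│♘ · · · · · · ♘│3
2│♙ ♙ ♙ · ♙ ♙ ♙ ♙│2
1│♖ · ♗ ♕ ♔ ♗ · ♖│1
  ─────────────────
  a b c d e f g h

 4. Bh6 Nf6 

  a b c d e f g h
  ─────────────────
8│♜ · ♝ ♛ ♚ ♝ · ♜│8
7│♟ · ♟ ♟ ♟ ♟ · ♟│7
6│· ♟ ♞ · · ♞ ♟ ♗│6
5│· · · · · · · ·│5
4│· · · ♙ · · · ·│4
3│♘ · · · · · · ♘│3
2│♙ ♙ ♙ · ♙ ♙ ♙ ♙│2
1│♖ · · ♕ ♔ ♗ · ♖│1
  ─────────────────
  a b c d e f g h



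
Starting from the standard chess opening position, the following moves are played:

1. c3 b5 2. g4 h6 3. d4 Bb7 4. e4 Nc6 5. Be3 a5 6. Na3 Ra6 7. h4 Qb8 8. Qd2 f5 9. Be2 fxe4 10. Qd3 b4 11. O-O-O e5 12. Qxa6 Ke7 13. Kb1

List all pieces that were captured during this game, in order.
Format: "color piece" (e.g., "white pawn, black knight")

Tracking captures:
  fxe4: captured white pawn
  Qxa6: captured black rook

white pawn, black rook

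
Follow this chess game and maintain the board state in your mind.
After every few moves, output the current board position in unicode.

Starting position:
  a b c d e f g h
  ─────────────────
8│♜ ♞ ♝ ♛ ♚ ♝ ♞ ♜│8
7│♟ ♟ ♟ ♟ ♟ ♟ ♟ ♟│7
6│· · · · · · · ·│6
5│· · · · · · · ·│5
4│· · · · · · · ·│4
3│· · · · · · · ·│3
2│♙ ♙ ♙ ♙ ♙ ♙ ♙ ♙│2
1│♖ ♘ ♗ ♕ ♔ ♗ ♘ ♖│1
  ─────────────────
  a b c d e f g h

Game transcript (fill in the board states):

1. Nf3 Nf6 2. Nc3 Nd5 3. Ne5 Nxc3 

  a b c d e f g h
  ─────────────────
8│♜ ♞ ♝ ♛ ♚ ♝ · ♜│8
7│♟ ♟ ♟ ♟ ♟ ♟ ♟ ♟│7
6│· · · · · · · ·│6
5│· · · · ♘ · · ·│5
4│· · · · · · · ·│4
3│· · ♞ · · · · ·│3
2│♙ ♙ ♙ ♙ ♙ ♙ ♙ ♙│2
1│♖ · ♗ ♕ ♔ ♗ · ♖│1
  ─────────────────
  a b c d e f g h

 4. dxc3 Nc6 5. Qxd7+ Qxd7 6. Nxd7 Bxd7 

  a b c d e f g h
  ─────────────────
8│♜ · · · ♚ ♝ · ♜│8
7│♟ ♟ ♟ ♝ ♟ ♟ ♟ ♟│7
6│· · ♞ · · · · ·│6
5│· · · · · · · ·│5
4│· · · · · · · ·│4
3│· · ♙ · · · · ·│3
2│♙ ♙ ♙ · ♙ ♙ ♙ ♙│2
1│♖ · ♗ · ♔ ♗ · ♖│1
  ─────────────────
  a b c d e f g h

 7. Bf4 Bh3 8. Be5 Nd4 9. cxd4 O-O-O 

  a b c d e f g h
  ─────────────────
8│· · ♚ ♜ · ♝ · ♜│8
7│♟ ♟ ♟ · ♟ ♟ ♟ ♟│7
6│· · · · · · · ·│6
5│· · · · ♗ · · ·│5
4│· · · ♙ · · · ·│4
3│· · · · · · · ♝│3
2│♙ ♙ ♙ · ♙ ♙ ♙ ♙│2
1│♖ · · · ♔ ♗ · ♖│1
  ─────────────────
  a b c d e f g h

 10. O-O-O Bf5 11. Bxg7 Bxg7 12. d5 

  a b c d e f g h
  ─────────────────
8│· · ♚ ♜ · · · ♜│8
7│♟ ♟ ♟ · ♟ ♟ ♝ ♟│7
6│· · · · · · · ·│6
5│· · · ♙ · ♝ · ·│5
4│· · · · · · · ·│4
3│· · · · · · · ·│3
2│♙ ♙ ♙ · ♙ ♙ ♙ ♙│2
1│· · ♔ ♖ · ♗ · ♖│1
  ─────────────────
  a b c d e f g h


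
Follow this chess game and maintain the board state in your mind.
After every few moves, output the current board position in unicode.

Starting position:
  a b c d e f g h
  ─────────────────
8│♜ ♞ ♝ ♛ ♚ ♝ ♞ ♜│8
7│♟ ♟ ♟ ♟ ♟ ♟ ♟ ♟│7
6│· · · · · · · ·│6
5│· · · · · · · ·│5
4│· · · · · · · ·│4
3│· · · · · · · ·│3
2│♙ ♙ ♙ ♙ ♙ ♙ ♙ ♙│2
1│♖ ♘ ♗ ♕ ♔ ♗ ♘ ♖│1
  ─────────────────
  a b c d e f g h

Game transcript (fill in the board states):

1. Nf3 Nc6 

  a b c d e f g h
  ─────────────────
8│♜ · ♝ ♛ ♚ ♝ ♞ ♜│8
7│♟ ♟ ♟ ♟ ♟ ♟ ♟ ♟│7
6│· · ♞ · · · · ·│6
5│· · · · · · · ·│5
4│· · · · · · · ·│4
3│· · · · · ♘ · ·│3
2│♙ ♙ ♙ ♙ ♙ ♙ ♙ ♙│2
1│♖ ♘ ♗ ♕ ♔ ♗ · ♖│1
  ─────────────────
  a b c d e f g h

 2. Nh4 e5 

  a b c d e f g h
  ─────────────────
8│♜ · ♝ ♛ ♚ ♝ ♞ ♜│8
7│♟ ♟ ♟ ♟ · ♟ ♟ ♟│7
6│· · ♞ · · · · ·│6
5│· · · · ♟ · · ·│5
4│· · · · · · · ♘│4
3│· · · · · · · ·│3
2│♙ ♙ ♙ ♙ ♙ ♙ ♙ ♙│2
1│♖ ♘ ♗ ♕ ♔ ♗ · ♖│1
  ─────────────────
  a b c d e f g h

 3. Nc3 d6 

  a b c d e f g h
  ─────────────────
8│♜ · ♝ ♛ ♚ ♝ ♞ ♜│8
7│♟ ♟ ♟ · · ♟ ♟ ♟│7
6│· · ♞ ♟ · · · ·│6
5│· · · · ♟ · · ·│5
4│· · · · · · · ♘│4
3│· · ♘ · · · · ·│3
2│♙ ♙ ♙ ♙ ♙ ♙ ♙ ♙│2
1│♖ · ♗ ♕ ♔ ♗ · ♖│1
  ─────────────────
  a b c d e f g h

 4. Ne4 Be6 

  a b c d e f g h
  ─────────────────
8│♜ · · ♛ ♚ ♝ ♞ ♜│8
7│♟ ♟ ♟ · · ♟ ♟ ♟│7
6│· · ♞ ♟ ♝ · · ·│6
5│· · · · ♟ · · ·│5
4│· · · · ♘ · · ♘│4
3│· · · · · · · ·│3
2│♙ ♙ ♙ ♙ ♙ ♙ ♙ ♙│2
1│♖ · ♗ ♕ ♔ ♗ · ♖│1
  ─────────────────
  a b c d e f g h

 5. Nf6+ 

  a b c d e f g h
  ─────────────────
8│♜ · · ♛ ♚ ♝ ♞ ♜│8
7│♟ ♟ ♟ · · ♟ ♟ ♟│7
6│· · ♞ ♟ ♝ ♘ · ·│6
5│· · · · ♟ · · ·│5
4│· · · · · · · ♘│4
3│· · · · · · · ·│3
2│♙ ♙ ♙ ♙ ♙ ♙ ♙ ♙│2
1│♖ · ♗ ♕ ♔ ♗ · ♖│1
  ─────────────────
  a b c d e f g h


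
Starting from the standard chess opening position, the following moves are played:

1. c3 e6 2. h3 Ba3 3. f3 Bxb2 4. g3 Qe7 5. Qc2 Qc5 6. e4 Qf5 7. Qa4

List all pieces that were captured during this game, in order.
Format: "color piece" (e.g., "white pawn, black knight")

Tracking captures:
  Bxb2: captured white pawn

white pawn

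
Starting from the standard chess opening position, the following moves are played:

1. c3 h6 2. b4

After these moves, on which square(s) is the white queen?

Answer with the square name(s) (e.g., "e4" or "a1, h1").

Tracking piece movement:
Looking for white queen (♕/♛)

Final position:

  a b c d e f g h
  ─────────────────
8│♜ ♞ ♝ ♛ ♚ ♝ ♞ ♜│8
7│♟ ♟ ♟ ♟ ♟ ♟ ♟ ·│7
6│· · · · · · · ♟│6
5│· · · · · · · ·│5
4│· ♙ · · · · · ·│4
3│· · ♙ · · · · ·│3
2│♙ · · ♙ ♙ ♙ ♙ ♙│2
1│♖ ♘ ♗ ♕ ♔ ♗ ♘ ♖│1
  ─────────────────
  a b c d e f g h


d1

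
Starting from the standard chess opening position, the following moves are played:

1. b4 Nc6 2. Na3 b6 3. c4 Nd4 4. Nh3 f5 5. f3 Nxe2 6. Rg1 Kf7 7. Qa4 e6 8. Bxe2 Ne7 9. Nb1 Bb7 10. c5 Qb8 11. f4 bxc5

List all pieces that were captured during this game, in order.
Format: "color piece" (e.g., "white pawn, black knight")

Tracking captures:
  Nxe2: captured white pawn
  Bxe2: captured black knight
  bxc5: captured white pawn

white pawn, black knight, white pawn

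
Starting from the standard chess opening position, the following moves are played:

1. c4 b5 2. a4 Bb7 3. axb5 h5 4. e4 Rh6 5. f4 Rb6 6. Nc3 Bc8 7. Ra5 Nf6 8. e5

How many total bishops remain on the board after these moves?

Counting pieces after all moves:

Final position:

  a b c d e f g h
  ─────────────────
8│♜ ♞ ♝ ♛ ♚ ♝ · ·│8
7│♟ · ♟ ♟ ♟ ♟ ♟ ·│7
6│· ♜ · · · ♞ · ·│6
5│♖ ♙ · · ♙ · · ♟│5
4│· · ♙ · · ♙ · ·│4
3│· · ♘ · · · · ·│3
2│· ♙ · ♙ · · ♙ ♙│2
1│· · ♗ ♕ ♔ ♗ ♘ ♖│1
  ─────────────────
  a b c d e f g h


4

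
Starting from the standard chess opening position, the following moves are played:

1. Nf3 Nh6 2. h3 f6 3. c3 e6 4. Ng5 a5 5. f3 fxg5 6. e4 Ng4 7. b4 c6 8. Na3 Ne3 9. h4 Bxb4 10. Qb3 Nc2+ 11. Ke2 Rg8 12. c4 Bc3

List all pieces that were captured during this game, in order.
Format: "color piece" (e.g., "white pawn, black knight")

Tracking captures:
  fxg5: captured white knight
  Bxb4: captured white pawn

white knight, white pawn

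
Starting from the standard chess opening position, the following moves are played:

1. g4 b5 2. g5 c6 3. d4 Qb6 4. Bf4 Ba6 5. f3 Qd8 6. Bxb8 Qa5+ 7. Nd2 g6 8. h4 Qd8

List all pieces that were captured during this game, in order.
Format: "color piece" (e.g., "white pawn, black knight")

Tracking captures:
  Bxb8: captured black knight

black knight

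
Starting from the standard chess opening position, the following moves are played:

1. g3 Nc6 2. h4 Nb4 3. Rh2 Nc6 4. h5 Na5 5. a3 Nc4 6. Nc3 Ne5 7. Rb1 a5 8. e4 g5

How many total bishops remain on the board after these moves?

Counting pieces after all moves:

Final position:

  a b c d e f g h
  ─────────────────
8│♜ · ♝ ♛ ♚ ♝ ♞ ♜│8
7│· ♟ ♟ ♟ ♟ ♟ · ♟│7
6│· · · · · · · ·│6
5│♟ · · · ♞ · ♟ ♙│5
4│· · · · ♙ · · ·│4
3│♙ · ♘ · · · ♙ ·│3
2│· ♙ ♙ ♙ · ♙ · ♖│2
1│· ♖ ♗ ♕ ♔ ♗ ♘ ·│1
  ─────────────────
  a b c d e f g h


4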